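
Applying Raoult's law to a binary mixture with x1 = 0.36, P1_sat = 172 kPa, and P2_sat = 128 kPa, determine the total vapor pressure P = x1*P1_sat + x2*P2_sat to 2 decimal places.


P = x1*P1_sat + x2*P2_sat
x2 = 1 - x1 = 1 - 0.36 = 0.64
P = 0.36*172 + 0.64*128
P = 61.92 + 81.92
P = 143.84 kPa


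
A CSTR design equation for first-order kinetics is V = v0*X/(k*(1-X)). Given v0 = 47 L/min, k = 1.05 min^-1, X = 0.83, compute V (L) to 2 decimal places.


V = v0 * X / (k * (1 - X))
V = 47 * 0.83 / (1.05 * (1 - 0.83))
V = 39.01 / (1.05 * 0.17)
V = 39.01 / 0.1785
V = 218.54 L


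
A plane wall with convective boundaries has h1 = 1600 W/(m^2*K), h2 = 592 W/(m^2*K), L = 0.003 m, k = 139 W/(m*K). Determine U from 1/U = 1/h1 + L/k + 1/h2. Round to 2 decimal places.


1/U = 1/h1 + L/k + 1/h2
1/U = 1/1600 + 0.003/139 + 1/592
1/U = 0.000625 + 2.15827e-05 + 0.0016891892
1/U = 0.0023357719
U = 428.12 W/(m^2*K)


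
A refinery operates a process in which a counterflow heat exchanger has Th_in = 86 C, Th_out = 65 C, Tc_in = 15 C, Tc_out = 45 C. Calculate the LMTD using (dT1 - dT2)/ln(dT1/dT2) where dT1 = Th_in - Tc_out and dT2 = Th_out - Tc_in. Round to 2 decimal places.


dT1 = Th_in - Tc_out = 86 - 45 = 41
dT2 = Th_out - Tc_in = 65 - 15 = 50
LMTD = (dT1 - dT2) / ln(dT1/dT2)
LMTD = (41 - 50) / ln(41/50)
LMTD = 45.35 K


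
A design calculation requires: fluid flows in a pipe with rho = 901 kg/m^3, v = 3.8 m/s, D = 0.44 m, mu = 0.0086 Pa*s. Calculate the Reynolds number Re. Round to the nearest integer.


Re = rho * v * D / mu
Re = 901 * 3.8 * 0.44 / 0.0086
Re = 1506.472 / 0.0086
Re = 175171


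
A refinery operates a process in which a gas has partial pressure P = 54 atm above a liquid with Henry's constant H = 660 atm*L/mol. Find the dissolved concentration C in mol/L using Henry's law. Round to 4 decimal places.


C = P / H
C = 54 / 660
C = 0.0818 mol/L


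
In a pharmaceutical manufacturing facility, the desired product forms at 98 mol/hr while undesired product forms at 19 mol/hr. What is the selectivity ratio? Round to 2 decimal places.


S = desired product rate / undesired product rate
S = 98 / 19
S = 5.16


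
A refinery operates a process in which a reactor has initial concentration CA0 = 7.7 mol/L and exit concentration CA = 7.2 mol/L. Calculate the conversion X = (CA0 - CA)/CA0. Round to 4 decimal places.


X = (CA0 - CA) / CA0
X = (7.7 - 7.2) / 7.7
X = 0.5 / 7.7
X = 0.0649


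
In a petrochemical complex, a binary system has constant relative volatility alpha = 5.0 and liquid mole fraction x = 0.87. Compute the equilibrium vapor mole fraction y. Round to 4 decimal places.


y = alpha*x / (1 + (alpha-1)*x)
y = 5.0*0.87 / (1 + (5.0-1)*0.87)
y = 4.35 / (1 + 3.48)
y = 4.35 / 4.48
y = 0.9710


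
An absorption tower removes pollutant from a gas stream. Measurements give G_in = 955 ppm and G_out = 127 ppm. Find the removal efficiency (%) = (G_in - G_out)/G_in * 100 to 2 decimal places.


Efficiency = (G_in - G_out) / G_in * 100%
Efficiency = (955 - 127) / 955 * 100
Efficiency = 828 / 955 * 100
Efficiency = 86.70%


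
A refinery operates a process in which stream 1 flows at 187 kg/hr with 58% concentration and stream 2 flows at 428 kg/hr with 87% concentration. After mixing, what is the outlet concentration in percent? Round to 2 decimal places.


Mass balance on solute: F1*x1 + F2*x2 = F3*x3
F3 = F1 + F2 = 187 + 428 = 615 kg/hr
x3 = (F1*x1 + F2*x2)/F3
x3 = (187*0.58 + 428*0.87) / 615
x3 = 78.18%


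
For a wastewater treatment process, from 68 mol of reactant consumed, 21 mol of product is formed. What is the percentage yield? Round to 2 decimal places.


Yield = (moles product / moles consumed) * 100%
Yield = (21 / 68) * 100
Yield = 0.3088 * 100
Yield = 30.88%


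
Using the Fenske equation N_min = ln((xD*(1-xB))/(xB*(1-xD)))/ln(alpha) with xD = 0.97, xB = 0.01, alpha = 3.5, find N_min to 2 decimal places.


N_min = ln((xD*(1-xB))/(xB*(1-xD))) / ln(alpha)
Numerator inside ln: 0.9603 / 0.0003 = 3201.0
ln(3201.0) = 8.071219
ln(alpha) = ln(3.5) = 1.252763
N_min = 8.071219 / 1.252763 = 6.44


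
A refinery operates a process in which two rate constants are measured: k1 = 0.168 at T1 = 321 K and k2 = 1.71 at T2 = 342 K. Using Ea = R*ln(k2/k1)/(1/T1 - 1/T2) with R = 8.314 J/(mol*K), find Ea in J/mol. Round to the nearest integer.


Ea = R * ln(k2/k1) / (1/T1 - 1/T2)
ln(k2/k1) = ln(1.71/0.168) = 2.3202847
1/T1 - 1/T2 = 1/321 - 1/342 = 0.000191288189
Ea = 8.314 * 2.3202847 / 0.000191288189
Ea = 100847 J/mol


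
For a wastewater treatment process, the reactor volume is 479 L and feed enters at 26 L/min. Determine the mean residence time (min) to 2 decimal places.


tau = V / v0
tau = 479 / 26
tau = 18.42 min


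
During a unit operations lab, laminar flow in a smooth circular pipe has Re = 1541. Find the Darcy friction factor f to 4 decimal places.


f = 64 / Re
f = 64 / 1541
f = 0.0415


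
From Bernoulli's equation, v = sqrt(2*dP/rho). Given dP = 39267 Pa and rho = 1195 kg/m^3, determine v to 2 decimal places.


v = sqrt(2*dP/rho)
v = sqrt(2*39267/1195)
v = sqrt(65.718828)
v = 8.11 m/s


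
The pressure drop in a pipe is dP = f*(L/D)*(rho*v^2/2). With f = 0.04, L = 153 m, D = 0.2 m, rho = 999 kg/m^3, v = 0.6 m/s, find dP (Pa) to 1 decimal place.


dP = f * (L/D) * (rho*v^2/2)
dP = 0.04 * (153/0.2) * (999*0.6^2/2)
L/D = 765.0
rho*v^2/2 = 999*0.36/2 = 179.82
dP = 0.04 * 765.0 * 179.82
dP = 5502.5 Pa


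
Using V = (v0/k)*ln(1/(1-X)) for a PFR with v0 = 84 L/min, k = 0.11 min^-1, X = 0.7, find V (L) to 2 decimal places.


V = (v0/k) * ln(1/(1-X))
V = (84/0.11) * ln(1/(1-0.7))
V = 763.636364 * ln(3.333333)
V = 763.636364 * 1.203973
V = 919.40 L


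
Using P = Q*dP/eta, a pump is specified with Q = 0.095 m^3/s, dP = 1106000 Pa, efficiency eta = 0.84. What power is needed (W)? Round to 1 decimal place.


P = Q * dP / eta
P = 0.095 * 1106000 / 0.84
P = 105070.0 / 0.84
P = 125083.3 W


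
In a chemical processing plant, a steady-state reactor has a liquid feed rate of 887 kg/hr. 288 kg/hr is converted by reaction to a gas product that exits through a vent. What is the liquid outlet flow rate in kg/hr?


Steady-state mass balance on the main outlet: F_out = F_in - F_removed
F_out = 887 - 288
F_out = 599 kg/hr


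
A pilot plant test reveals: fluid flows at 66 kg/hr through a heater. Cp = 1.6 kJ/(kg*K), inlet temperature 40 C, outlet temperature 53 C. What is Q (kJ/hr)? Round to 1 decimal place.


Q = m_dot * Cp * (T2 - T1)
Q = 66 * 1.6 * (53 - 40)
Q = 66 * 1.6 * 13
Q = 1372.8 kJ/hr


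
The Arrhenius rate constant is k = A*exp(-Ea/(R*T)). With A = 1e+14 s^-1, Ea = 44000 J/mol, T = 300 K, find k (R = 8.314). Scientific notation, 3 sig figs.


k = A * exp(-Ea/(R*T))
k = 1e+14 * exp(-44000 / (8.314 * 300))
k = 1e+14 * exp(-17.640927)
k = 2.18e+06


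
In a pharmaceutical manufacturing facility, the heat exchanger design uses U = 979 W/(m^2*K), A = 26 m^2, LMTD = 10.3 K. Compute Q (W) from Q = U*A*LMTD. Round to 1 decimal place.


Q = U * A * LMTD
Q = 979 * 26 * 10.3
Q = 262176.2 W


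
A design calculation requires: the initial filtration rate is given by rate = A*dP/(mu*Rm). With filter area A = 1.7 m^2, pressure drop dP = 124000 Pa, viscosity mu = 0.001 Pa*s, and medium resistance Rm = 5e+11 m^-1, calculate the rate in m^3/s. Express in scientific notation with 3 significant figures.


rate = A * dP / (mu * Rm)
rate = 1.7 * 124000 / (0.001 * 5e+11)
rate = 210800.0 / 5.000e+08
rate = 4.22e-04 m^3/s


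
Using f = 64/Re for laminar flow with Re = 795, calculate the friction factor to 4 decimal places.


f = 64 / Re
f = 64 / 795
f = 0.0805


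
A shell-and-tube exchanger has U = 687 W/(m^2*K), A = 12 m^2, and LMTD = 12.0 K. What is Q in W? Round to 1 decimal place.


Q = U * A * LMTD
Q = 687 * 12 * 12.0
Q = 98928.0 W


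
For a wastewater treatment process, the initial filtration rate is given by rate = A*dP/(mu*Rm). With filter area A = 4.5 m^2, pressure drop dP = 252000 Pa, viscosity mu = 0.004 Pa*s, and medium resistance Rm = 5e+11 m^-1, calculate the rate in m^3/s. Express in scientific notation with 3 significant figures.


rate = A * dP / (mu * Rm)
rate = 4.5 * 252000 / (0.004 * 5e+11)
rate = 1134000.0 / 2.000e+09
rate = 5.67e-04 m^3/s


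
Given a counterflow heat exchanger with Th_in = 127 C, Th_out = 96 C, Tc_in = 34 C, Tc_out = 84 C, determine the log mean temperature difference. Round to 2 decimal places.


dT1 = Th_in - Tc_out = 127 - 84 = 43
dT2 = Th_out - Tc_in = 96 - 34 = 62
LMTD = (dT1 - dT2) / ln(dT1/dT2)
LMTD = (43 - 62) / ln(43/62)
LMTD = 51.92 K


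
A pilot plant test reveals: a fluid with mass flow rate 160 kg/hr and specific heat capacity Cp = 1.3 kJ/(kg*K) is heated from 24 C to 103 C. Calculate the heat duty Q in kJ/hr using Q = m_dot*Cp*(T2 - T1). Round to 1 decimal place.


Q = m_dot * Cp * (T2 - T1)
Q = 160 * 1.3 * (103 - 24)
Q = 160 * 1.3 * 79
Q = 16432.0 kJ/hr


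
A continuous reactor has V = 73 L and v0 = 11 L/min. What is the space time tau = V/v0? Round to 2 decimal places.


tau = V / v0
tau = 73 / 11
tau = 6.64 min


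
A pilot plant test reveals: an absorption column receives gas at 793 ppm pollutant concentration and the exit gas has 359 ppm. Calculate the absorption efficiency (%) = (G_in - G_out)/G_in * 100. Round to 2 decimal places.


Efficiency = (G_in - G_out) / G_in * 100%
Efficiency = (793 - 359) / 793 * 100
Efficiency = 434 / 793 * 100
Efficiency = 54.73%


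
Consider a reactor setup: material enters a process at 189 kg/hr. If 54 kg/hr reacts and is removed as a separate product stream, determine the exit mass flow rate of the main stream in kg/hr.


Steady-state mass balance on the main outlet: F_out = F_in - F_removed
F_out = 189 - 54
F_out = 135 kg/hr


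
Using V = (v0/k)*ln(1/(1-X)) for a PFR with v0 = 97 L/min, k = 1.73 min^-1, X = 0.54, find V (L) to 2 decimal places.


V = (v0/k) * ln(1/(1-X))
V = (97/1.73) * ln(1/(1-0.54))
V = 56.069364 * ln(2.173913)
V = 56.069364 * 0.776529
V = 43.54 L


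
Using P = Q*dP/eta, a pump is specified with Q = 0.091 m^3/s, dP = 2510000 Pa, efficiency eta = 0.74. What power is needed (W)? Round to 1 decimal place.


P = Q * dP / eta
P = 0.091 * 2510000 / 0.74
P = 228410.0 / 0.74
P = 308662.2 W


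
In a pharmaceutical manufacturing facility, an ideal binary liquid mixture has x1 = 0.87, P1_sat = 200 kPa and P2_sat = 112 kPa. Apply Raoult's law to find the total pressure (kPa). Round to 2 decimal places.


P = x1*P1_sat + x2*P2_sat
x2 = 1 - x1 = 1 - 0.87 = 0.13
P = 0.87*200 + 0.13*112
P = 174.0 + 14.56
P = 188.56 kPa


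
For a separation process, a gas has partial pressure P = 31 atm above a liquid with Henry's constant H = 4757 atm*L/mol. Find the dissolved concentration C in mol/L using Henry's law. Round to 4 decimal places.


C = P / H
C = 31 / 4757
C = 0.0065 mol/L


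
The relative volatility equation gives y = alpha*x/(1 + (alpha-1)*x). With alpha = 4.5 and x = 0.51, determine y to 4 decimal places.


y = alpha*x / (1 + (alpha-1)*x)
y = 4.5*0.51 / (1 + (4.5-1)*0.51)
y = 2.295 / (1 + 1.785)
y = 2.295 / 2.785
y = 0.8241


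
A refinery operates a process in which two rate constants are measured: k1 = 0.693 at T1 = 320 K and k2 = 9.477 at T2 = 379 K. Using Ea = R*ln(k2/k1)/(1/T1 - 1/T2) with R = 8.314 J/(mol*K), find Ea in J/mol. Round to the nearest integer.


Ea = R * ln(k2/k1) / (1/T1 - 1/T2)
ln(k2/k1) = ln(9.477/0.693) = 2.6155931
1/T1 - 1/T2 = 1/320 - 1/379 = 0.000486477573
Ea = 8.314 * 2.6155931 / 0.000486477573
Ea = 44701 J/mol


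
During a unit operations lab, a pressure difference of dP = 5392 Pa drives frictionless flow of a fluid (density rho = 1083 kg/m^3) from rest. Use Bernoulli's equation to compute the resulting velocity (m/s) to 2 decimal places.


v = sqrt(2*dP/rho)
v = sqrt(2*5392/1083)
v = sqrt(9.957525)
v = 3.16 m/s


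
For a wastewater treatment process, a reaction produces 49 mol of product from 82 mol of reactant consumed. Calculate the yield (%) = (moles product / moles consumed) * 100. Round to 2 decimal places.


Yield = (moles product / moles consumed) * 100%
Yield = (49 / 82) * 100
Yield = 0.5976 * 100
Yield = 59.76%


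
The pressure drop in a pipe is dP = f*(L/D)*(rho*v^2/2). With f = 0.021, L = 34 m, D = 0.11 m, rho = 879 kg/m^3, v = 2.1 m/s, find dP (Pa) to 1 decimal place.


dP = f * (L/D) * (rho*v^2/2)
dP = 0.021 * (34/0.11) * (879*2.1^2/2)
L/D = 309.09090909
rho*v^2/2 = 879*4.41/2 = 1938.195
dP = 0.021 * 309.09090909 * 1938.195
dP = 12580.6 Pa


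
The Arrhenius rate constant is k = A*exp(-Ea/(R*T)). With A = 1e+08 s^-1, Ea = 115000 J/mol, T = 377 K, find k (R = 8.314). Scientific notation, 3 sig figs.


k = A * exp(-Ea/(R*T))
k = 1e+08 * exp(-115000 / (8.314 * 377))
k = 1e+08 * exp(-36.689895)
k = 1.16e-08


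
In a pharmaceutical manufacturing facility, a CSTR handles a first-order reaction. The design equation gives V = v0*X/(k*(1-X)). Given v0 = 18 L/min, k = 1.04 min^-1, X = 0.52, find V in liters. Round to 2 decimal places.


V = v0 * X / (k * (1 - X))
V = 18 * 0.52 / (1.04 * (1 - 0.52))
V = 9.36 / (1.04 * 0.48)
V = 9.36 / 0.4992
V = 18.75 L


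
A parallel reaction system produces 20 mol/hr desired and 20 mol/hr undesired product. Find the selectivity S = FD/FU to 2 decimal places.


S = desired product rate / undesired product rate
S = 20 / 20
S = 1.00


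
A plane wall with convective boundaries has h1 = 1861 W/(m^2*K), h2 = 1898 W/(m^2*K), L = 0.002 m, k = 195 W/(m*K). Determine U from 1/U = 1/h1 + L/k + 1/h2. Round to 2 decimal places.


1/U = 1/h1 + L/k + 1/h2
1/U = 1/1861 + 0.002/195 + 1/1898
1/U = 0.0005373455 + 1.02564e-05 + 0.0005268704
1/U = 0.0010744723
U = 930.69 W/(m^2*K)


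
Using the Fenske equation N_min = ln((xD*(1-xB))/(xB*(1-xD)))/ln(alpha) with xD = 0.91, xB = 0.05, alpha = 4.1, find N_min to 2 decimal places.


N_min = ln((xD*(1-xB))/(xB*(1-xD))) / ln(alpha)
Numerator inside ln: 0.8645 / 0.0045 = 192.111111
ln(192.111111) = 5.258074
ln(alpha) = ln(4.1) = 1.410987
N_min = 5.258074 / 1.410987 = 3.73


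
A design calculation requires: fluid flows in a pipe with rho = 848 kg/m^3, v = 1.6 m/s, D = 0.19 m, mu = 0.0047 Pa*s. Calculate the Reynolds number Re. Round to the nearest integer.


Re = rho * v * D / mu
Re = 848 * 1.6 * 0.19 / 0.0047
Re = 257.792 / 0.0047
Re = 54849


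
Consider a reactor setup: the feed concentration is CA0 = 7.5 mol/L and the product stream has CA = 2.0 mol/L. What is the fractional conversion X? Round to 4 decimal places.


X = (CA0 - CA) / CA0
X = (7.5 - 2.0) / 7.5
X = 5.5 / 7.5
X = 0.7333


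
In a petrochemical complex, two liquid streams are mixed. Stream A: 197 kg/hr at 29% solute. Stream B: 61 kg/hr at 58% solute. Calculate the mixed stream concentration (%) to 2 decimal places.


Mass balance on solute: F1*x1 + F2*x2 = F3*x3
F3 = F1 + F2 = 197 + 61 = 258 kg/hr
x3 = (F1*x1 + F2*x2)/F3
x3 = (197*0.29 + 61*0.58) / 258
x3 = 35.86%


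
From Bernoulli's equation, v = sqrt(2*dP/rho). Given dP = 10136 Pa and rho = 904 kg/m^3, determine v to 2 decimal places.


v = sqrt(2*dP/rho)
v = sqrt(2*10136/904)
v = sqrt(22.424779)
v = 4.74 m/s


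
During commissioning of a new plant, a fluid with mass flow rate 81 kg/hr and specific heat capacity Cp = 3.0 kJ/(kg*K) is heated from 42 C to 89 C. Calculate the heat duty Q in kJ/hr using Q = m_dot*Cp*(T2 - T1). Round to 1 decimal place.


Q = m_dot * Cp * (T2 - T1)
Q = 81 * 3.0 * (89 - 42)
Q = 81 * 3.0 * 47
Q = 11421.0 kJ/hr


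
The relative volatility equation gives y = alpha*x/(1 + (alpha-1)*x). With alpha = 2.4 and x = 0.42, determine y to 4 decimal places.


y = alpha*x / (1 + (alpha-1)*x)
y = 2.4*0.42 / (1 + (2.4-1)*0.42)
y = 1.008 / (1 + 0.588)
y = 1.008 / 1.588
y = 0.6348


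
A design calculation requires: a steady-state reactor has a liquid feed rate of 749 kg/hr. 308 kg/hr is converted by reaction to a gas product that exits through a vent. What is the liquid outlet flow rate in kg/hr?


Steady-state mass balance on the main outlet: F_out = F_in - F_removed
F_out = 749 - 308
F_out = 441 kg/hr


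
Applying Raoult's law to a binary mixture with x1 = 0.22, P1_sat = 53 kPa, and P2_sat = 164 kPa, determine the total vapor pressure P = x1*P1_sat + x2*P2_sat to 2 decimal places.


P = x1*P1_sat + x2*P2_sat
x2 = 1 - x1 = 1 - 0.22 = 0.78
P = 0.22*53 + 0.78*164
P = 11.66 + 127.92
P = 139.58 kPa


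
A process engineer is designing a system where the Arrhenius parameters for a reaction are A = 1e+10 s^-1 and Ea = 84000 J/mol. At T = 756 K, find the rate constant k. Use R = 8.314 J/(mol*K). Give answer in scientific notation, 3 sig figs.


k = A * exp(-Ea/(R*T))
k = 1e+10 * exp(-84000 / (8.314 * 756))
k = 1e+10 * exp(-13.364339)
k = 1.57e+04


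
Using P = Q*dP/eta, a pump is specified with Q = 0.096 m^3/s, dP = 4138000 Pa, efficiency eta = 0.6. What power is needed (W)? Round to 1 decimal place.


P = Q * dP / eta
P = 0.096 * 4138000 / 0.6
P = 397248.0 / 0.6
P = 662080.0 W


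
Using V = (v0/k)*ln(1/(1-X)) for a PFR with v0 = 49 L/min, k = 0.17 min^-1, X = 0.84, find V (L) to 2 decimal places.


V = (v0/k) * ln(1/(1-X))
V = (49/0.17) * ln(1/(1-0.84))
V = 288.235294 * ln(6.25)
V = 288.235294 * 1.832581
V = 528.21 L


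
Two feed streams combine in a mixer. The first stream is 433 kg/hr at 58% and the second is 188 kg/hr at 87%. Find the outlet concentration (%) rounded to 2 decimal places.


Mass balance on solute: F1*x1 + F2*x2 = F3*x3
F3 = F1 + F2 = 433 + 188 = 621 kg/hr
x3 = (F1*x1 + F2*x2)/F3
x3 = (433*0.58 + 188*0.87) / 621
x3 = 66.78%


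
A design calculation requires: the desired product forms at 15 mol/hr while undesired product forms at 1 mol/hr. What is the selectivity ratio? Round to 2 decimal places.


S = desired product rate / undesired product rate
S = 15 / 1
S = 15.00


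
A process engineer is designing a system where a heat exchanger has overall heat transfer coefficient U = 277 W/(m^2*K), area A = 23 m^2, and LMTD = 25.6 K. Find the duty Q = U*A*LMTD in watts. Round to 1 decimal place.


Q = U * A * LMTD
Q = 277 * 23 * 25.6
Q = 163097.6 W


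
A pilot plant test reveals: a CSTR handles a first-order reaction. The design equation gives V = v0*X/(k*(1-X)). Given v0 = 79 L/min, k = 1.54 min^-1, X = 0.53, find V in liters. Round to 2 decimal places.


V = v0 * X / (k * (1 - X))
V = 79 * 0.53 / (1.54 * (1 - 0.53))
V = 41.87 / (1.54 * 0.47)
V = 41.87 / 0.7238
V = 57.85 L


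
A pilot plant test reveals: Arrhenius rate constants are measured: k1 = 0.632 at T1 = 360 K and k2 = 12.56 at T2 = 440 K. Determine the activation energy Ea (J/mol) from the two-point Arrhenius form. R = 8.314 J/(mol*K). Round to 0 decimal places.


Ea = R * ln(k2/k1) / (1/T1 - 1/T2)
ln(k2/k1) = ln(12.56/0.632) = 2.989383
1/T1 - 1/T2 = 1/360 - 1/440 = 0.000505050505
Ea = 8.314 * 2.989383 / 0.000505050505
Ea = 49210 J/mol


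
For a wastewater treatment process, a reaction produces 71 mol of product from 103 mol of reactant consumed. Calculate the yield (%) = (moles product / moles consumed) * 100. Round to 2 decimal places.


Yield = (moles product / moles consumed) * 100%
Yield = (71 / 103) * 100
Yield = 0.6893 * 100
Yield = 68.93%


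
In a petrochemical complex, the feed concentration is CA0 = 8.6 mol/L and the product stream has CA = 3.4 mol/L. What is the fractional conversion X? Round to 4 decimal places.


X = (CA0 - CA) / CA0
X = (8.6 - 3.4) / 8.6
X = 5.2 / 8.6
X = 0.6047


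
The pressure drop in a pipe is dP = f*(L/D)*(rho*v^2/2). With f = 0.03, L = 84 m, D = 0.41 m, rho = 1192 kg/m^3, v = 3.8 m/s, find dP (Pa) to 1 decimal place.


dP = f * (L/D) * (rho*v^2/2)
dP = 0.03 * (84/0.41) * (1192*3.8^2/2)
L/D = 204.87804878
rho*v^2/2 = 1192*14.44/2 = 8606.24
dP = 0.03 * 204.87804878 * 8606.24
dP = 52896.9 Pa


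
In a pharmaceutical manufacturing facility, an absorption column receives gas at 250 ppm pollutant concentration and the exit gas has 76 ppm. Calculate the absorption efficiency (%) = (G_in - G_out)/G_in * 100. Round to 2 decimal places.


Efficiency = (G_in - G_out) / G_in * 100%
Efficiency = (250 - 76) / 250 * 100
Efficiency = 174 / 250 * 100
Efficiency = 69.60%


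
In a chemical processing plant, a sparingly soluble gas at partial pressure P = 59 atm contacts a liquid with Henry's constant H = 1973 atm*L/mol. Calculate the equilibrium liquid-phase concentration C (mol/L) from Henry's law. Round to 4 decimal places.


C = P / H
C = 59 / 1973
C = 0.0299 mol/L


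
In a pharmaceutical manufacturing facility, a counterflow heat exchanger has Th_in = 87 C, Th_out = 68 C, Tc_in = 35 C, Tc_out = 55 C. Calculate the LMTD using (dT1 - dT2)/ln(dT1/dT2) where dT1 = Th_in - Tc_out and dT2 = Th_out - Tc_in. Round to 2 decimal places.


dT1 = Th_in - Tc_out = 87 - 55 = 32
dT2 = Th_out - Tc_in = 68 - 35 = 33
LMTD = (dT1 - dT2) / ln(dT1/dT2)
LMTD = (32 - 33) / ln(32/33)
LMTD = 32.50 K


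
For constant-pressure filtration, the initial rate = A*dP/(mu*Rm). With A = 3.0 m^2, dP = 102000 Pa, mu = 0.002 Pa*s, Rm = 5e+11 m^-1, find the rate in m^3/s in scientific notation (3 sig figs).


rate = A * dP / (mu * Rm)
rate = 3.0 * 102000 / (0.002 * 5e+11)
rate = 306000.0 / 1.000e+09
rate = 3.06e-04 m^3/s


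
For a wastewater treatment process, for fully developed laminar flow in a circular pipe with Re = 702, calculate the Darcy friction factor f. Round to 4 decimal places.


f = 64 / Re
f = 64 / 702
f = 0.0912


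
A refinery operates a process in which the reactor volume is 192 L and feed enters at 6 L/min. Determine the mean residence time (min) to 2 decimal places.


tau = V / v0
tau = 192 / 6
tau = 32.00 min


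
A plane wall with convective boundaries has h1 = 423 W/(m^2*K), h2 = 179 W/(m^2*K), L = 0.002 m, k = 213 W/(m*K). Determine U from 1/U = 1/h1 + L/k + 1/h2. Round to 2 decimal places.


1/U = 1/h1 + L/k + 1/h2
1/U = 1/423 + 0.002/213 + 1/179
1/U = 0.0023640662 + 9.3897e-06 + 0.0055865922
1/U = 0.0079600481
U = 125.63 W/(m^2*K)


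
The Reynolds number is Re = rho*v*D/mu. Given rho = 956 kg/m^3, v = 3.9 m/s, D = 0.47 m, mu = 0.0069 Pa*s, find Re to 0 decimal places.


Re = rho * v * D / mu
Re = 956 * 3.9 * 0.47 / 0.0069
Re = 1752.348 / 0.0069
Re = 253963


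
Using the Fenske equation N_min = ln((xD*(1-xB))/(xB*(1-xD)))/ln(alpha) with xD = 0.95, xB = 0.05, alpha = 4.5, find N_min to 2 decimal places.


N_min = ln((xD*(1-xB))/(xB*(1-xD))) / ln(alpha)
Numerator inside ln: 0.9025 / 0.0025 = 361.0
ln(361.0) = 5.888878
ln(alpha) = ln(4.5) = 1.504077
N_min = 5.888878 / 1.504077 = 3.92


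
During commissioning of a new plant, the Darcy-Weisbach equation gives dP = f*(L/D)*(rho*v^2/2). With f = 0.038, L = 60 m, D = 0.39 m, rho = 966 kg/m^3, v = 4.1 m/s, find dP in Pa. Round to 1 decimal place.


dP = f * (L/D) * (rho*v^2/2)
dP = 0.038 * (60/0.39) * (966*4.1^2/2)
L/D = 153.84615385
rho*v^2/2 = 966*16.81/2 = 8119.23
dP = 0.038 * 153.84615385 * 8119.23
dP = 47466.3 Pa


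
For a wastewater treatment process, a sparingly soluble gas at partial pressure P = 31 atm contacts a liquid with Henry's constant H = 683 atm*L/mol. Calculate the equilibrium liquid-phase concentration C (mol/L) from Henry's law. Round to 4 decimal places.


C = P / H
C = 31 / 683
C = 0.0454 mol/L


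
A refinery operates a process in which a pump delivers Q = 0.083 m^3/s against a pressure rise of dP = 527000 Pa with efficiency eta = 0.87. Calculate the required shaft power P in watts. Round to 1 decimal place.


P = Q * dP / eta
P = 0.083 * 527000 / 0.87
P = 43741.0 / 0.87
P = 50277.0 W


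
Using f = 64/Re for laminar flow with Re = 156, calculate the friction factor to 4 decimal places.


f = 64 / Re
f = 64 / 156
f = 0.4103


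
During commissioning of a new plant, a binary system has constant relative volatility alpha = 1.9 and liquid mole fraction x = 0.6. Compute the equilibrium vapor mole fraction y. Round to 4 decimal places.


y = alpha*x / (1 + (alpha-1)*x)
y = 1.9*0.6 / (1 + (1.9-1)*0.6)
y = 1.14 / (1 + 0.54)
y = 1.14 / 1.54
y = 0.7403


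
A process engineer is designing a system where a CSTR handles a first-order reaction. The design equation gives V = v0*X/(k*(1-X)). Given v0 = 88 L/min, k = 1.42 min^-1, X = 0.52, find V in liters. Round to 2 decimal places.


V = v0 * X / (k * (1 - X))
V = 88 * 0.52 / (1.42 * (1 - 0.52))
V = 45.76 / (1.42 * 0.48)
V = 45.76 / 0.6816
V = 67.14 L


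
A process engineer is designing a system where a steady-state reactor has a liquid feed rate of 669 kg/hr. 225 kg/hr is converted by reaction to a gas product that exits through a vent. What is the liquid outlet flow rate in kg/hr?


Steady-state mass balance on the main outlet: F_out = F_in - F_removed
F_out = 669 - 225
F_out = 444 kg/hr


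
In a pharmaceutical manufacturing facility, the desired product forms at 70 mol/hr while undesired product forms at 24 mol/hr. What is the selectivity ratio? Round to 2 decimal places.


S = desired product rate / undesired product rate
S = 70 / 24
S = 2.92


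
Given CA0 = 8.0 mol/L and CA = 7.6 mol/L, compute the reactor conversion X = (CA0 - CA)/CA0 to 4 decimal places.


X = (CA0 - CA) / CA0
X = (8.0 - 7.6) / 8.0
X = 0.4 / 8.0
X = 0.0500


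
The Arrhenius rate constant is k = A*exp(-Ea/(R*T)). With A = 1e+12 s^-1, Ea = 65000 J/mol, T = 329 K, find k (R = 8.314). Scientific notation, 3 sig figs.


k = A * exp(-Ea/(R*T))
k = 1e+12 * exp(-65000 / (8.314 * 329))
k = 1e+12 * exp(-23.763338)
k = 4.78e+01


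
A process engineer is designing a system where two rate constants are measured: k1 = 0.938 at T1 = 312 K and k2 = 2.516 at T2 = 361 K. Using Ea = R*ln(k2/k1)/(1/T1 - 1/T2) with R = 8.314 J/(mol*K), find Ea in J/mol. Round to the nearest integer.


Ea = R * ln(k2/k1) / (1/T1 - 1/T2)
ln(k2/k1) = ln(2.516/0.938) = 0.9866757
1/T1 - 1/T2 = 1/312 - 1/361 = 0.000435045103
Ea = 8.314 * 0.9866757 / 0.000435045103
Ea = 18856 J/mol


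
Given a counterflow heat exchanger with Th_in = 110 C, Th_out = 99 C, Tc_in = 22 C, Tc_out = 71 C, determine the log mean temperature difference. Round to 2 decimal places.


dT1 = Th_in - Tc_out = 110 - 71 = 39
dT2 = Th_out - Tc_in = 99 - 22 = 77
LMTD = (dT1 - dT2) / ln(dT1/dT2)
LMTD = (39 - 77) / ln(39/77)
LMTD = 55.86 K


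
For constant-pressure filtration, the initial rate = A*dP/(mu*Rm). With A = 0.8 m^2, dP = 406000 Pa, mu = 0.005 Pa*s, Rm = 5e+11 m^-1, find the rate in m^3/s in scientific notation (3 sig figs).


rate = A * dP / (mu * Rm)
rate = 0.8 * 406000 / (0.005 * 5e+11)
rate = 324800.0 / 2.500e+09
rate = 1.30e-04 m^3/s


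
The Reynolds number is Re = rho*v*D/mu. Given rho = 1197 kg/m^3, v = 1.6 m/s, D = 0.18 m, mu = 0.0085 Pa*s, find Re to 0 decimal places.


Re = rho * v * D / mu
Re = 1197 * 1.6 * 0.18 / 0.0085
Re = 344.736 / 0.0085
Re = 40557


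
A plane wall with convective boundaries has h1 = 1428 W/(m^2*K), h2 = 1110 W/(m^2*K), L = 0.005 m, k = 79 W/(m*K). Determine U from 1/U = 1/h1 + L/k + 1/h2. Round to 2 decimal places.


1/U = 1/h1 + L/k + 1/h2
1/U = 1/1428 + 0.005/79 + 1/1110
1/U = 0.0007002801 + 6.32911e-05 + 0.0009009009
1/U = 0.0016644721
U = 600.79 W/(m^2*K)


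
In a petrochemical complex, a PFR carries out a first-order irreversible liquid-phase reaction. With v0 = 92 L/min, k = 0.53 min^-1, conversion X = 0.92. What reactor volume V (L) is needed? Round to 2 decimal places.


V = (v0/k) * ln(1/(1-X))
V = (92/0.53) * ln(1/(1-0.92))
V = 173.584906 * ln(12.5)
V = 173.584906 * 2.525729
V = 438.43 L


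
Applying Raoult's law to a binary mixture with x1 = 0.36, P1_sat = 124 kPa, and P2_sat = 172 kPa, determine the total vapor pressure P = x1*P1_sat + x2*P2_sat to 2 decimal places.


P = x1*P1_sat + x2*P2_sat
x2 = 1 - x1 = 1 - 0.36 = 0.64
P = 0.36*124 + 0.64*172
P = 44.64 + 110.08
P = 154.72 kPa


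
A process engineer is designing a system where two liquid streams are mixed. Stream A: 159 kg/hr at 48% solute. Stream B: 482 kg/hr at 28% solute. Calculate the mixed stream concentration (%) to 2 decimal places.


Mass balance on solute: F1*x1 + F2*x2 = F3*x3
F3 = F1 + F2 = 159 + 482 = 641 kg/hr
x3 = (F1*x1 + F2*x2)/F3
x3 = (159*0.48 + 482*0.28) / 641
x3 = 32.96%


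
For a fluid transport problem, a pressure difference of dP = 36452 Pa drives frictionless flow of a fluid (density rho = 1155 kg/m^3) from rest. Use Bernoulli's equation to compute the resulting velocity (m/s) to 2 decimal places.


v = sqrt(2*dP/rho)
v = sqrt(2*36452/1155)
v = sqrt(63.120346)
v = 7.94 m/s


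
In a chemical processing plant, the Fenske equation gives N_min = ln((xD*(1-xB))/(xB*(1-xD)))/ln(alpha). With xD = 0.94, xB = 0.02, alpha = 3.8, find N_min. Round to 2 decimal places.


N_min = ln((xD*(1-xB))/(xB*(1-xD))) / ln(alpha)
Numerator inside ln: 0.9212 / 0.0012 = 767.666667
ln(767.666667) = 6.643356
ln(alpha) = ln(3.8) = 1.335001
N_min = 6.643356 / 1.335001 = 4.98


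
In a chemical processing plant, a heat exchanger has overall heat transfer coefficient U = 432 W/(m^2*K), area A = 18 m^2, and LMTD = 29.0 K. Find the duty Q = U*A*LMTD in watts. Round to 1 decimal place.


Q = U * A * LMTD
Q = 432 * 18 * 29.0
Q = 225504.0 W


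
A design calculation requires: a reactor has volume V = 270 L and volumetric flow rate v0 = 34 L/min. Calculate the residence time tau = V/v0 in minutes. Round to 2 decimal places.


tau = V / v0
tau = 270 / 34
tau = 7.94 min


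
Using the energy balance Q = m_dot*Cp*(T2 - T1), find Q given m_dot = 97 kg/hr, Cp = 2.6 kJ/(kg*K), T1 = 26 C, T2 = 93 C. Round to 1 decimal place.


Q = m_dot * Cp * (T2 - T1)
Q = 97 * 2.6 * (93 - 26)
Q = 97 * 2.6 * 67
Q = 16897.4 kJ/hr


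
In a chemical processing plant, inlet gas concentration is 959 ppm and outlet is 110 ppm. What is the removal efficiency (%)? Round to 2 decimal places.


Efficiency = (G_in - G_out) / G_in * 100%
Efficiency = (959 - 110) / 959 * 100
Efficiency = 849 / 959 * 100
Efficiency = 88.53%


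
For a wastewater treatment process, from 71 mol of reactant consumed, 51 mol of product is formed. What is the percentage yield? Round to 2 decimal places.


Yield = (moles product / moles consumed) * 100%
Yield = (51 / 71) * 100
Yield = 0.7183 * 100
Yield = 71.83%


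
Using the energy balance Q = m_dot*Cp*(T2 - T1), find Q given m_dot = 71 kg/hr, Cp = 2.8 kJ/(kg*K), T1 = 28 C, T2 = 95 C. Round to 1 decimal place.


Q = m_dot * Cp * (T2 - T1)
Q = 71 * 2.8 * (95 - 28)
Q = 71 * 2.8 * 67
Q = 13319.6 kJ/hr


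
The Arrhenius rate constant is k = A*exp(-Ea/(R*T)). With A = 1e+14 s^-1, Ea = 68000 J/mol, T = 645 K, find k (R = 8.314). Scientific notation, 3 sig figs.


k = A * exp(-Ea/(R*T))
k = 1e+14 * exp(-68000 / (8.314 * 645))
k = 1e+14 * exp(-12.680582)
k = 3.11e+08


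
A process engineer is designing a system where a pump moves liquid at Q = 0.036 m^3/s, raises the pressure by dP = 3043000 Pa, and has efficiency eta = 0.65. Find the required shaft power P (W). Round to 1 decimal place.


P = Q * dP / eta
P = 0.036 * 3043000 / 0.65
P = 109548.0 / 0.65
P = 168535.4 W


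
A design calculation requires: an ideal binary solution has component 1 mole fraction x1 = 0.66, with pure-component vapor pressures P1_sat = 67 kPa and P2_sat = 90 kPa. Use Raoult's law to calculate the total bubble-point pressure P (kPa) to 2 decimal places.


P = x1*P1_sat + x2*P2_sat
x2 = 1 - x1 = 1 - 0.66 = 0.34
P = 0.66*67 + 0.34*90
P = 44.22 + 30.6
P = 74.82 kPa


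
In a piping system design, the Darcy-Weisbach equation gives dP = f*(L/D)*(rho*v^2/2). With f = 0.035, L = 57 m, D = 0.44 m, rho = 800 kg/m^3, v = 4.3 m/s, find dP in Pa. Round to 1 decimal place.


dP = f * (L/D) * (rho*v^2/2)
dP = 0.035 * (57/0.44) * (800*4.3^2/2)
L/D = 129.54545455
rho*v^2/2 = 800*18.49/2 = 7396.0
dP = 0.035 * 129.54545455 * 7396.0
dP = 33534.1 Pa


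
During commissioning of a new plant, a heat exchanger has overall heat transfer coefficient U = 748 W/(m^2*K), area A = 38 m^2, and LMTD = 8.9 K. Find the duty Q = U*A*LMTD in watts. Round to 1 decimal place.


Q = U * A * LMTD
Q = 748 * 38 * 8.9
Q = 252973.6 W


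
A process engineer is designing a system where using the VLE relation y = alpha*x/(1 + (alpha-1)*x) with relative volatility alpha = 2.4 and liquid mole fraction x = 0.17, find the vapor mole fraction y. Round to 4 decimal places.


y = alpha*x / (1 + (alpha-1)*x)
y = 2.4*0.17 / (1 + (2.4-1)*0.17)
y = 0.408 / (1 + 0.238)
y = 0.408 / 1.238
y = 0.3296


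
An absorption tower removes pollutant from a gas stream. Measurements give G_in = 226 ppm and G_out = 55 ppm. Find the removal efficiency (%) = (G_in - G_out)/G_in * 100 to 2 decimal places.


Efficiency = (G_in - G_out) / G_in * 100%
Efficiency = (226 - 55) / 226 * 100
Efficiency = 171 / 226 * 100
Efficiency = 75.66%


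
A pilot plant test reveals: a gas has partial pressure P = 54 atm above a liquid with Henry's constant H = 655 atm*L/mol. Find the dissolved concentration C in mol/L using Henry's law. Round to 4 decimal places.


C = P / H
C = 54 / 655
C = 0.0824 mol/L


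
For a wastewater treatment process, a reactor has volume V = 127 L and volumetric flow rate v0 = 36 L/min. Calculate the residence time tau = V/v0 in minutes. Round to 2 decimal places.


tau = V / v0
tau = 127 / 36
tau = 3.53 min


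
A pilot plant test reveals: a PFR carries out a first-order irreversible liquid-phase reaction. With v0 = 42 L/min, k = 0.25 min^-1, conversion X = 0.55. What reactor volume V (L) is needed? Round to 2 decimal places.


V = (v0/k) * ln(1/(1-X))
V = (42/0.25) * ln(1/(1-0.55))
V = 168.0 * ln(2.222222)
V = 168.0 * 0.798508
V = 134.15 L


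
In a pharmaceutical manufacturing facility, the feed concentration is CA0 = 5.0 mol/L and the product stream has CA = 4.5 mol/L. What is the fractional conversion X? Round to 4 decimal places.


X = (CA0 - CA) / CA0
X = (5.0 - 4.5) / 5.0
X = 0.5 / 5.0
X = 0.1000


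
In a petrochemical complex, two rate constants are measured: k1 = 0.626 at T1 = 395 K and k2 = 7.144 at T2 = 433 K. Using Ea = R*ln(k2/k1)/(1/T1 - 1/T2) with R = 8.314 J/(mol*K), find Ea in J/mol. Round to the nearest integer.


Ea = R * ln(k2/k1) / (1/T1 - 1/T2)
ln(k2/k1) = ln(7.144/0.626) = 2.4346778
1/T1 - 1/T2 = 1/395 - 1/433 = 0.000222176747
Ea = 8.314 * 2.4346778 / 0.000222176747
Ea = 91107 J/mol


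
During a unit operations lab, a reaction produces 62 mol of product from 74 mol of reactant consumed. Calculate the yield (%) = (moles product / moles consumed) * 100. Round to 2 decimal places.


Yield = (moles product / moles consumed) * 100%
Yield = (62 / 74) * 100
Yield = 0.8378 * 100
Yield = 83.78%


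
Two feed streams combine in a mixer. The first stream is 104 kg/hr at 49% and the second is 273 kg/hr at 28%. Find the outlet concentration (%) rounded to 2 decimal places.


Mass balance on solute: F1*x1 + F2*x2 = F3*x3
F3 = F1 + F2 = 104 + 273 = 377 kg/hr
x3 = (F1*x1 + F2*x2)/F3
x3 = (104*0.49 + 273*0.28) / 377
x3 = 33.79%


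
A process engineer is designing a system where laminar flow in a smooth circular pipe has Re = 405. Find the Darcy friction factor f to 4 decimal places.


f = 64 / Re
f = 64 / 405
f = 0.1580


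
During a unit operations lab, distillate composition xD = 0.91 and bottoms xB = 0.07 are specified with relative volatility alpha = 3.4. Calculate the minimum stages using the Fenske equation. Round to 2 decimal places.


N_min = ln((xD*(1-xB))/(xB*(1-xD))) / ln(alpha)
Numerator inside ln: 0.8463 / 0.0063 = 134.333333
ln(134.333333) = 4.900324
ln(alpha) = ln(3.4) = 1.223775
N_min = 4.900324 / 1.223775 = 4.00


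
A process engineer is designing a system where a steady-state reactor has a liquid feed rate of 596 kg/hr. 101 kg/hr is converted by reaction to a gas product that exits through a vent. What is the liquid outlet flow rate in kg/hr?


Steady-state mass balance on the main outlet: F_out = F_in - F_removed
F_out = 596 - 101
F_out = 495 kg/hr


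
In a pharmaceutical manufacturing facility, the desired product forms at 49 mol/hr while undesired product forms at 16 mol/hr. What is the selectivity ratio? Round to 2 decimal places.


S = desired product rate / undesired product rate
S = 49 / 16
S = 3.06


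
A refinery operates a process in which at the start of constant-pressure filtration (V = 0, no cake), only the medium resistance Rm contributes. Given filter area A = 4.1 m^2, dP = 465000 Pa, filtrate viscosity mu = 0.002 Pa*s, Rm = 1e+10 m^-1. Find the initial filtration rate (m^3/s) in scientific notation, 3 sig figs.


rate = A * dP / (mu * Rm)
rate = 4.1 * 465000 / (0.002 * 1e+10)
rate = 1906500.0 / 2.000e+07
rate = 9.53e-02 m^3/s


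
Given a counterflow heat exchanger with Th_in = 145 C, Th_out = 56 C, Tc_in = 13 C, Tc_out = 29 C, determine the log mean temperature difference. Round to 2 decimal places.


dT1 = Th_in - Tc_out = 145 - 29 = 116
dT2 = Th_out - Tc_in = 56 - 13 = 43
LMTD = (dT1 - dT2) / ln(dT1/dT2)
LMTD = (116 - 43) / ln(116/43)
LMTD = 73.56 K


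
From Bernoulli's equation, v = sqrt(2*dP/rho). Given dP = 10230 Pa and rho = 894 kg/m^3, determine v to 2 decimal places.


v = sqrt(2*dP/rho)
v = sqrt(2*10230/894)
v = sqrt(22.885906)
v = 4.78 m/s


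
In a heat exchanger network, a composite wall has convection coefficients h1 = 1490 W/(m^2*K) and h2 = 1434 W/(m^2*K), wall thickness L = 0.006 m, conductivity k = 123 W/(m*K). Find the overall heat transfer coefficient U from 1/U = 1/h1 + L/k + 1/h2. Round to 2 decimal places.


1/U = 1/h1 + L/k + 1/h2
1/U = 1/1490 + 0.006/123 + 1/1434
1/U = 0.0006711409 + 4.87805e-05 + 0.0006973501
1/U = 0.0014172715
U = 705.58 W/(m^2*K)


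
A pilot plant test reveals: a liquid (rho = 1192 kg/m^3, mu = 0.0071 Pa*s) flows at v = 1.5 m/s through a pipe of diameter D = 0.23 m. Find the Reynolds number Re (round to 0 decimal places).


Re = rho * v * D / mu
Re = 1192 * 1.5 * 0.23 / 0.0071
Re = 411.24 / 0.0071
Re = 57921


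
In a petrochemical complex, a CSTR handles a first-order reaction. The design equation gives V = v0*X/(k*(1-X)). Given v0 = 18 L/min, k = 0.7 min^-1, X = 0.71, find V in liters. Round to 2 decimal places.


V = v0 * X / (k * (1 - X))
V = 18 * 0.71 / (0.7 * (1 - 0.71))
V = 12.78 / (0.7 * 0.29)
V = 12.78 / 0.203
V = 62.96 L


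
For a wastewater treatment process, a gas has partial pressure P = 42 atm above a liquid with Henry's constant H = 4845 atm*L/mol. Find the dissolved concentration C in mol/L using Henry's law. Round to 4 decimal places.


C = P / H
C = 42 / 4845
C = 0.0087 mol/L


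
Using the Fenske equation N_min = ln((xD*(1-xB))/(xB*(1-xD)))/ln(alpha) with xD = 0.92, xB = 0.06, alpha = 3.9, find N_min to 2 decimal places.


N_min = ln((xD*(1-xB))/(xB*(1-xD))) / ln(alpha)
Numerator inside ln: 0.8648 / 0.0048 = 180.166667
ln(180.166667) = 5.193882
ln(alpha) = ln(3.9) = 1.360977
N_min = 5.193882 / 1.360977 = 3.82


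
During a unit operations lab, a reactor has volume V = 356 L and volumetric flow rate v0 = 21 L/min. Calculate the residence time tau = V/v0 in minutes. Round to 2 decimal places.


tau = V / v0
tau = 356 / 21
tau = 16.95 min


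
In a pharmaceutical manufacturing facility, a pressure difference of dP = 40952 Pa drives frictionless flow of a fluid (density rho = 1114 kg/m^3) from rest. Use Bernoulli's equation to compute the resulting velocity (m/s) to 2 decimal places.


v = sqrt(2*dP/rho)
v = sqrt(2*40952/1114)
v = sqrt(73.522442)
v = 8.57 m/s


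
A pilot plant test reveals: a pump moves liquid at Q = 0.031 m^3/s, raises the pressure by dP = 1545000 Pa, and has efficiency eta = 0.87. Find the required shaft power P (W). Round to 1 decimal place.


P = Q * dP / eta
P = 0.031 * 1545000 / 0.87
P = 47895.0 / 0.87
P = 55051.7 W


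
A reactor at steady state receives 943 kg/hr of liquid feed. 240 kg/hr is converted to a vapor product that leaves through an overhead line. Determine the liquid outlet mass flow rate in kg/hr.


Steady-state mass balance on the main outlet: F_out = F_in - F_removed
F_out = 943 - 240
F_out = 703 kg/hr
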